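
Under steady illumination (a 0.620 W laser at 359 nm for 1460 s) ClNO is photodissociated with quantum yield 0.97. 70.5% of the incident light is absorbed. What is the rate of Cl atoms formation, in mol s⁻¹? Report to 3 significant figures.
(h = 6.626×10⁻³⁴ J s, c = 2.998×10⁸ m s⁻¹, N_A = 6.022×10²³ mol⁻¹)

1.27×10⁻⁶ mol s⁻¹

Photon energy at 359 nm: hc/λ = (6.626×10⁻³⁴)(2.998×10⁸)/(359×10⁻⁹) = 5.533×10⁻¹⁹ J.
Energy delivered: (0.620 W)(1460 s) = 905.2 J.
Photons incident: 905.2 / 5.533×10⁻¹⁹ = 1.636×10²¹, i.e. 1.636×10²¹/6.022×10²³ = 0.002717 mol.
Photons absorbed: 0.705 × 0.002717 = 0.001915 mol.
Product formed: 0.97 × 0.001915 = 0.001858 mol.
Rate: 0.001858 / 1460 s = 1.27×10⁻⁶ mol s⁻¹.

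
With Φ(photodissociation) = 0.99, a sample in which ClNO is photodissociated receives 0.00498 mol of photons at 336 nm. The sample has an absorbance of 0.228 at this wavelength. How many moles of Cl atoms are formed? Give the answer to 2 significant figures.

0.0020 mol

Fraction absorbed: 1 − 10^(−0.228) = 0.4084.
Photons absorbed: 0.4084 × 0.00498 = 0.002034 mol.
Product: Φ × n_abs = 0.99 × 0.002034 = 0.002014 mol.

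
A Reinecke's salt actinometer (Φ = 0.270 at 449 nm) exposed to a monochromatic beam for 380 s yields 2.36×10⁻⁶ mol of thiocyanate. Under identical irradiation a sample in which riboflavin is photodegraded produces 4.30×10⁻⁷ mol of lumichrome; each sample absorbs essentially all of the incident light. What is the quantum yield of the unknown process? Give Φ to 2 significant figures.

Photons absorbed by the actinometer: 2.36×10⁻⁶ / 0.270 = 8.741×10⁻⁶ mol.
Φ(unknown) = 4.30×10⁻⁷ / 8.741×10⁻⁶ = 0.049.

Φ = 0.049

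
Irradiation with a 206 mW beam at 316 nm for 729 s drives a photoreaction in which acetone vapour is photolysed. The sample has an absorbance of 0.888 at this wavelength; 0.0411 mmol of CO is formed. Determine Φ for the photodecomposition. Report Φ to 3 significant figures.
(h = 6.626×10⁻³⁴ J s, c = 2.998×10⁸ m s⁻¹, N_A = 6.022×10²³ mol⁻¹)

Product: 0.0411 mmol = 4.11×10⁻⁵ mol.
Photon energy at 316 nm: hc/λ = (6.626×10⁻³⁴)(2.998×10⁸)/(316×10⁻⁹) = 6.286×10⁻¹⁹ J.
Energy delivered: (206 mW)(729 s) = 150.2 J.
Photons incident: 150.2 / 6.286×10⁻¹⁹ = 2.389×10²⁰, i.e. 2.389×10²⁰/6.022×10²³ = 3.967×10⁻⁴ mol.
Fraction absorbed: 1 − 10^(−0.888) = 0.8706.
Photons absorbed: 0.8706 × 3.967×10⁻⁴ = 3.454×10⁻⁴ mol.
Φ = 4.11×10⁻⁵ mol / 3.454×10⁻⁴ mol photons = 0.119.

Φ = 0.119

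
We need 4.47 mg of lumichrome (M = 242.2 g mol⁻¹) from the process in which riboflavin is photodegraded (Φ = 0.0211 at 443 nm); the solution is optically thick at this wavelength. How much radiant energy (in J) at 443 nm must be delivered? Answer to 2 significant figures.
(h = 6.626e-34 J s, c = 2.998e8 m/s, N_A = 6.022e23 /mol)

240 J

Product: 4.47 mg / 242.2 g mol⁻¹ = 1.846e-5 mol.
Photons that must be absorbed: 1.846e-5 / 0.0211 = 8.749e-4 mol.
Photon energy: hc/λ = 4.484e-19 J; per mole, 2.700e5 J mol⁻¹.
Energy required: 8.749e-4 × 2.700e5 = 240 J.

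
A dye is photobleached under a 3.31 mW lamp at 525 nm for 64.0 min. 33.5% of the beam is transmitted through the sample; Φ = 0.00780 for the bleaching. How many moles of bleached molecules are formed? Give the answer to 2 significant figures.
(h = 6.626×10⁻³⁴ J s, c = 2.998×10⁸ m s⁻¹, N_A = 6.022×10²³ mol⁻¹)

Photon energy at 525 nm: hc/λ = (6.626×10⁻³⁴)(2.998×10⁸)/(525×10⁻⁹) = 3.784×10⁻¹⁹ J.
Energy delivered: (3.31 mW)(3840 s) = 12.71 J.
Photons incident: 12.71 / 3.784×10⁻¹⁹ = 3.359×10¹⁹, i.e. 3.359×10¹⁹/6.022×10²³ = 5.578×10⁻⁵ mol.
Fraction absorbed: 1 − 33.5/100 = 0.6650.
Photons absorbed: 0.6650 × 5.578×10⁻⁵ = 3.709×10⁻⁵ mol.
Product: Φ × n_abs = 0.00780 × 3.709×10⁻⁵ = 2.893×10⁻⁷ mol.

2.9×10⁻⁷ mol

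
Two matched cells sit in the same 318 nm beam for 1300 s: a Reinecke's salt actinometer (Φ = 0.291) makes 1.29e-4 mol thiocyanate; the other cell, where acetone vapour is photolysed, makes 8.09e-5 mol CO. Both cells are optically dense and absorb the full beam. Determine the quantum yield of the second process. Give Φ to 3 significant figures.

Photons absorbed by the actinometer: 1.29e-4 / 0.291 = 4.433e-4 mol.
Φ(unknown) = 8.09e-5 / 4.433e-4 = 0.182.

Φ = 0.182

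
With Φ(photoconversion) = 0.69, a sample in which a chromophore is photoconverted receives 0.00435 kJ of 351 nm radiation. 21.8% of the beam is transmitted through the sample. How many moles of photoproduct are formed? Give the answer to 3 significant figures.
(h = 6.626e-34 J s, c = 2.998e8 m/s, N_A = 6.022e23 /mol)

Photon energy at 351 nm: hc/λ = (6.626e-34)(2.998e8)/(351e-9) = 5.659e-19 J.
Incident energy: 0.00435 kJ = 4.35 J.
Photons incident: 4.35 / 5.659e-19 = 7.687e18, i.e. 7.687e18/6.022e23 = 1.276e-5 mol.
Fraction absorbed: 1 − 21.8/100 = 0.7820.
Photons absorbed: 0.7820 × 1.276e-5 = 9.978e-6 mol.
Product: Φ × n_abs = 0.69 × 9.978e-6 = 6.885e-6 mol.

6.89e-6 mol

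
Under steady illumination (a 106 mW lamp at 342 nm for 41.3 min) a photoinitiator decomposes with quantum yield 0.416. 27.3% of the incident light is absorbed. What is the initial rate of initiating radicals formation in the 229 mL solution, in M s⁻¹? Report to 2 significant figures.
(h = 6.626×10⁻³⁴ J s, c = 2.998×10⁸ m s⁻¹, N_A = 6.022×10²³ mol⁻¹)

Photon energy at 342 nm: hc/λ = (6.626×10⁻³⁴)(2.998×10⁸)/(342×10⁻⁹) = 5.808×10⁻¹⁹ J.
Energy delivered: (106 mW)(2478 s) = 262.7 J.
Photons incident: 262.7 / 5.808×10⁻¹⁹ = 4.523×10²⁰, i.e. 4.523×10²⁰/6.022×10²³ = 7.511×10⁻⁴ mol.
Photons absorbed: 0.273 × 7.511×10⁻⁴ = 2.051×10⁻⁴ mol.
Product formed: 0.416 × 2.051×10⁻⁴ = 8.532×10⁻⁵ mol.
Rate: 8.532×10⁻⁵ mol / (2478 s × 0.229 L) = 1.5×10⁻⁷ M s⁻¹.

1.5×10⁻⁷ M s⁻¹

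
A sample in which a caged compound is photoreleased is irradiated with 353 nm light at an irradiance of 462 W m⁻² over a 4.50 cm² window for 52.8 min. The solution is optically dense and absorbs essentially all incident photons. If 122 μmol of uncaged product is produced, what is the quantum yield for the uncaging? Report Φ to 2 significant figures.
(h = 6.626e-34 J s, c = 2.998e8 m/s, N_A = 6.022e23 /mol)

Product: 122 μmol = 1.22e-4 mol.
Photon energy at 353 nm: hc/λ = (6.626e-34)(2.998e8)/(353e-9) = 5.627e-19 J.
Energy delivered: (462 W m⁻²)(4.50e-4 m²)(3168 s) = 658.6 J.
Photons incident: 658.6 / 5.627e-19 = 1.170e21, i.e. 1.170e21/6.022e23 = 0.001943 mol.
Φ = 1.22e-4 mol / 0.001943 mol photons = 0.063.

Φ = 0.063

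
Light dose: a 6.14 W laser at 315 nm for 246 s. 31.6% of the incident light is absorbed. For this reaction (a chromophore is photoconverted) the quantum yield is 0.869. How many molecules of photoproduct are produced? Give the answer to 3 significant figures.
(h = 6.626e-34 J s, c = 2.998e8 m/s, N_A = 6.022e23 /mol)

6.58e20 molecules

Photon energy at 315 nm: hc/λ = (6.626e-34)(2.998e8)/(315e-9) = 6.306e-19 J.
Energy delivered: (6.14 W)(246 s) = 1510 J.
Photons incident: 1510 / 6.306e-19 = 2.395e21, i.e. 2.395e21/6.022e23 = 0.003977 mol.
Photons absorbed: 0.316 × 0.003977 = 0.001257 mol.
Product: Φ × n_abs = 0.869 × 0.001257 = 0.001092 mol.
As a count: 0.001092 × 6.022e23 = 6.58e20.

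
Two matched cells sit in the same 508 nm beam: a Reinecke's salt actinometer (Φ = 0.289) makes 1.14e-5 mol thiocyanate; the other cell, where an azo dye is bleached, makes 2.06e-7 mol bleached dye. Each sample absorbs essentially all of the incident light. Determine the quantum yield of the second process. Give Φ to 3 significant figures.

Φ = 0.00522

Photons absorbed by the actinometer: 1.14e-5 / 0.289 = 3.945e-5 mol.
Φ(unknown) = 2.06e-7 / 3.945e-5 = 0.00522.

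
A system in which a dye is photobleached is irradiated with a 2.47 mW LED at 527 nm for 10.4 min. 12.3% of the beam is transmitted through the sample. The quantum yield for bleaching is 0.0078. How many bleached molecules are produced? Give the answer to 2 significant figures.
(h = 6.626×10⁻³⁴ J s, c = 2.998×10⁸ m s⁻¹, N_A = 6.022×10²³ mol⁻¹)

2.8×10¹⁶ bleached molecules

Photon energy at 527 nm: hc/λ = (6.626×10⁻³⁴)(2.998×10⁸)/(527×10⁻⁹) = 3.769×10⁻¹⁹ J.
Energy delivered: (2.47 mW)(624 s) = 1.541 J.
Photons incident: 1.541 / 3.769×10⁻¹⁹ = 4.089×10¹⁸, i.e. 4.089×10¹⁸/6.022×10²³ = 6.790×10⁻⁶ mol.
Fraction absorbed: 1 − 12.3/100 = 0.8770.
Photons absorbed: 0.8770 × 6.790×10⁻⁶ = 5.955×10⁻⁶ mol.
Product: Φ × n_abs = 0.0078 × 5.955×10⁻⁶ = 4.645×10⁻⁸ mol.
As a count: 4.645×10⁻⁸ × 6.022×10²³ = 2.8×10¹⁶.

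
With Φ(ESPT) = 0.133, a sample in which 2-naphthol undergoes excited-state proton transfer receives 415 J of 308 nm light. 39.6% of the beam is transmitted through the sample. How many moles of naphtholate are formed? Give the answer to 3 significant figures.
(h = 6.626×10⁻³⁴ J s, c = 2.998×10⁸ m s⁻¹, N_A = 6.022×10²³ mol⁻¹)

8.58×10⁻⁵ mol

Photon energy at 308 nm: hc/λ = (6.626×10⁻³⁴)(2.998×10⁸)/(308×10⁻⁹) = 6.450×10⁻¹⁹ J.
Photons incident: 415 / 6.450×10⁻¹⁹ = 6.434×10²⁰, i.e. 6.434×10²⁰/6.022×10²³ = 0.001068 mol.
Fraction absorbed: 1 − 39.6/100 = 0.6040.
Photons absorbed: 0.6040 × 0.001068 = 6.451×10⁻⁴ mol.
Product: Φ × n_abs = 0.133 × 6.451×10⁻⁴ = 8.580×10⁻⁵ mol.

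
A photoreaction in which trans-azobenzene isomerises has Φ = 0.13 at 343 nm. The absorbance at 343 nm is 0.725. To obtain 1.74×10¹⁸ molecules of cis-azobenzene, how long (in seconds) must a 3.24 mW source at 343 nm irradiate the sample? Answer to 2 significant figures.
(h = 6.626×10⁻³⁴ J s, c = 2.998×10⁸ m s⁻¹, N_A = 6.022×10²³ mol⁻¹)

Product: 1.74×10¹⁸ / 6.022×10²³ = 2.889×10⁻⁶ mol.
Photons that must be absorbed: 2.889×10⁻⁶ / 0.13 = 2.222×10⁻⁵ mol.
Fraction absorbed: 1 − 10^(−0.725) = 0.8116.
Incident photons needed: 2.222×10⁻⁵ / 0.8116 = 2.738×10⁻⁵ mol.
Photon energy: hc/λ = 5.791×10⁻¹⁹ J; per mole, 3.487×10⁵ J mol⁻¹.
Energy required: 2.738×10⁻⁵ × 3.487×10⁵ = 9.547 J.
Time: 9.547 J / 0.00324 W = 2900 s.

t ≈ 2900 s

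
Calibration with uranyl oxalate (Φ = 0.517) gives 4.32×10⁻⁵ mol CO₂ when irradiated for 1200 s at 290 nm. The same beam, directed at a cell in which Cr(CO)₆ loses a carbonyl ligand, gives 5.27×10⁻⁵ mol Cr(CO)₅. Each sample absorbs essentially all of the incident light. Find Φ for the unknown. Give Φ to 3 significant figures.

Φ = 0.631

Photons absorbed by the actinometer: 4.32×10⁻⁵ / 0.517 = 8.356×10⁻⁵ mol.
Φ(unknown) = 5.27×10⁻⁵ / 8.356×10⁻⁵ = 0.631.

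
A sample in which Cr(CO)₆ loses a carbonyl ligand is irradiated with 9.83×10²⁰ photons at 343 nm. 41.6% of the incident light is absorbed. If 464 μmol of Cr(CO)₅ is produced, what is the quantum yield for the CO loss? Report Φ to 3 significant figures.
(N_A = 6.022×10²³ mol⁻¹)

Φ = 0.683

Product: 464 μmol = 4.64×10⁻⁴ mol.
Moles of photons: 9.83×10²⁰ / 6.022×10²³ = 0.001632 mol.
Photons absorbed: 0.416 × 0.001632 = 6.789×10⁻⁴ mol.
Φ = 4.64×10⁻⁴ mol / 6.789×10⁻⁴ mol photons = 0.683.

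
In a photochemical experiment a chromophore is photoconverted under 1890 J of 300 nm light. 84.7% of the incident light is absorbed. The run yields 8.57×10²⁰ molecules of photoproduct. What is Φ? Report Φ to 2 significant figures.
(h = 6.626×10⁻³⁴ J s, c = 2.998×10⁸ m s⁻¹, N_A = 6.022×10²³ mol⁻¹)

Φ = 0.35

Product: 8.57×10²⁰ / 6.022×10²³ = 0.001423 mol.
Photon energy at 300 nm: hc/λ = (6.626×10⁻³⁴)(2.998×10⁸)/(300×10⁻⁹) = 6.622×10⁻¹⁹ J.
Photons incident: 1890 / 6.622×10⁻¹⁹ = 2.854×10²¹, i.e. 2.854×10²¹/6.022×10²³ = 0.004739 mol.
Photons absorbed: 0.847 × 0.004739 = 0.004014 mol.
Φ = 0.001423 mol / 0.004014 mol photons = 0.35.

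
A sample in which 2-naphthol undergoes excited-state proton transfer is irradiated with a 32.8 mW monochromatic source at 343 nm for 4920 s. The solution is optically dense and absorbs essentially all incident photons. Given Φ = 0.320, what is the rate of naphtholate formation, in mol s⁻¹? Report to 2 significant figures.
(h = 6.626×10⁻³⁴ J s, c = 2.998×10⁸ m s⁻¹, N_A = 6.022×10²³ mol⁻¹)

3.0×10⁻⁸ mol s⁻¹

Photon energy at 343 nm: hc/λ = (6.626×10⁻³⁴)(2.998×10⁸)/(343×10⁻⁹) = 5.791×10⁻¹⁹ J.
Energy delivered: (32.8 mW)(4920 s) = 161.4 J.
Photons incident: 161.4 / 5.791×10⁻¹⁹ = 2.787×10²⁰, i.e. 2.787×10²⁰/6.022×10²³ = 4.628×10⁻⁴ mol.
Product formed: 0.320 × 4.628×10⁻⁴ = 1.481×10⁻⁴ mol.
Rate: 1.481×10⁻⁴ / 4920 s = 3.0×10⁻⁸ mol s⁻¹.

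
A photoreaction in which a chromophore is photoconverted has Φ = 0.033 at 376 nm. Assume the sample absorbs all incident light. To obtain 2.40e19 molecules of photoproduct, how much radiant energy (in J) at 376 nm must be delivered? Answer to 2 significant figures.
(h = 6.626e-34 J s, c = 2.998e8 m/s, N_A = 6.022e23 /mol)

380 J

Product: 2.40e19 / 6.022e23 = 3.985e-5 mol.
Photons that must be absorbed: 3.985e-5 / 0.033 = 0.001208 mol.
Photon energy: hc/λ = 5.283e-19 J; per mole, 3.181e5 J mol⁻¹.
Energy required: 0.001208 × 3.181e5 = 380 J.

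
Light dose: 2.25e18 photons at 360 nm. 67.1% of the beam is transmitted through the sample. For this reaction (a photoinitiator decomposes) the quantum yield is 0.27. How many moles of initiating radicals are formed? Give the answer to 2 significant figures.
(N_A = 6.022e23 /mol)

Moles of photons: 2.25e18 / 6.022e23 = 3.736e-6 mol.
Fraction absorbed: 1 − 67.1/100 = 0.3290.
Photons absorbed: 0.3290 × 3.736e-6 = 1.229e-6 mol.
Product: Φ × n_abs = 0.27 × 1.229e-6 = 3.318e-7 mol.

3.3e-7 mol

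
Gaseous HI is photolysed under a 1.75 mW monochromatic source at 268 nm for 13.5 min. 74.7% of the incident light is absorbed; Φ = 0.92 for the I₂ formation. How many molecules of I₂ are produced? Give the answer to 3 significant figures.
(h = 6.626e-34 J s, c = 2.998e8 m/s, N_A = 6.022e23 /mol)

1.31e18 molecules

Photon energy at 268 nm: hc/λ = (6.626e-34)(2.998e8)/(268e-9) = 7.412e-19 J.
Energy delivered: (1.75 mW)(810 s) = 1.418 J.
Photons incident: 1.418 / 7.412e-19 = 1.913e18, i.e. 1.913e18/6.022e23 = 3.177e-6 mol.
Photons absorbed: 0.747 × 3.177e-6 = 2.373e-6 mol.
Product: Φ × n_abs = 0.92 × 2.373e-6 = 2.183e-6 mol.
As a count: 2.183e-6 × 6.022e23 = 1.31e18.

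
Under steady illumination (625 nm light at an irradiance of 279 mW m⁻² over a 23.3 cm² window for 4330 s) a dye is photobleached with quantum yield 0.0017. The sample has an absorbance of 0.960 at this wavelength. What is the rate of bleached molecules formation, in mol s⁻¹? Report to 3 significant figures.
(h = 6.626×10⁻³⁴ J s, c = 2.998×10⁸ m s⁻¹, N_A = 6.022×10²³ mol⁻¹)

Photon energy at 625 nm: hc/λ = (6.626×10⁻³⁴)(2.998×10⁸)/(625×10⁻⁹) = 3.178×10⁻¹⁹ J.
Energy delivered: (279 mW m⁻²)(23.3×10⁻⁴ m²)(4330 s) = 2.815 J.
Photons incident: 2.815 / 3.178×10⁻¹⁹ = 8.858×10¹⁸, i.e. 8.858×10¹⁸/6.022×10²³ = 1.471×10⁻⁵ mol.
Fraction absorbed: 1 − 10^(−0.960) = 0.8904.
Photons absorbed: 0.8904 × 1.471×10⁻⁵ = 1.310×10⁻⁵ mol.
Product formed: 0.0017 × 1.310×10⁻⁵ = 2.227×10⁻⁸ mol.
Rate: 2.227×10⁻⁸ / 4330 s = 5.14×10⁻¹² mol s⁻¹.

5.14×10⁻¹² mol s⁻¹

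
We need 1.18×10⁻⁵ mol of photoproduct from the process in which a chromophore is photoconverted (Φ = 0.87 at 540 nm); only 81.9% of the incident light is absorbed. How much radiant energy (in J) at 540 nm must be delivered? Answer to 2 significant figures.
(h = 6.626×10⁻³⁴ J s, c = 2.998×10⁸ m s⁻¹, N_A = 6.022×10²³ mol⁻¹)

Photons that must be absorbed: 1.18×10⁻⁵ / 0.87 = 1.356×10⁻⁵ mol.
Incident photons needed: 1.356×10⁻⁵ / 0.819 = 1.656×10⁻⁵ mol.
Photon energy: hc/λ = 3.679×10⁻¹⁹ J; per mole, 2.215×10⁵ J mol⁻¹.
Energy required: 1.656×10⁻⁵ × 2.215×10⁵ = 3.7 J.

3.7 J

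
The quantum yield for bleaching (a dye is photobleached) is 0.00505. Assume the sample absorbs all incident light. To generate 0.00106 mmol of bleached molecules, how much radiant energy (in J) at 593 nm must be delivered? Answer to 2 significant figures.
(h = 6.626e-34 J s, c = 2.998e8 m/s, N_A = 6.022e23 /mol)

42 J

Product: 0.00106 mmol = 1.06e-6 mol.
Photons that must be absorbed: 1.06e-6 / 0.00505 = 2.099e-4 mol.
Photon energy: hc/λ = 3.350e-19 J; per mole, 2.017e5 J mol⁻¹.
Energy required: 2.099e-4 × 2.017e5 = 42 J.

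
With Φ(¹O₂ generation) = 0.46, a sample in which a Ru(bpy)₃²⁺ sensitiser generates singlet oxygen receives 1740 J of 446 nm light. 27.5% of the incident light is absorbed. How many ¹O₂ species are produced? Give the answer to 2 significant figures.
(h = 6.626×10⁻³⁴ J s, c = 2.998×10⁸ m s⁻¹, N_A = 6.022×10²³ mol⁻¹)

Photon energy at 446 nm: hc/λ = (6.626×10⁻³⁴)(2.998×10⁸)/(446×10⁻⁹) = 4.454×10⁻¹⁹ J.
Photons incident: 1740 / 4.454×10⁻¹⁹ = 3.907×10²¹, i.e. 3.907×10²¹/6.022×10²³ = 0.006488 mol.
Photons absorbed: 0.275 × 0.006488 = 0.001784 mol.
Product: Φ × n_abs = 0.46 × 0.001784 = 8.206×10⁻⁴ mol.
As a count: 8.206×10⁻⁴ × 6.022×10²³ = 4.9×10²⁰.

4.9×10²⁰ species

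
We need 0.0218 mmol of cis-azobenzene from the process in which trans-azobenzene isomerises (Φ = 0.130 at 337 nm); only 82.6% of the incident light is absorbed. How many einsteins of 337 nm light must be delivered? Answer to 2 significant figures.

2.0e-4 einstein

Product: 0.0218 mmol = 2.18e-5 mol.
Photons that must be absorbed: 2.18e-5 / 0.130 = 1.677e-4 mol.
Incident photons needed: 1.677e-4 / 0.826 = 2.030e-4 mol.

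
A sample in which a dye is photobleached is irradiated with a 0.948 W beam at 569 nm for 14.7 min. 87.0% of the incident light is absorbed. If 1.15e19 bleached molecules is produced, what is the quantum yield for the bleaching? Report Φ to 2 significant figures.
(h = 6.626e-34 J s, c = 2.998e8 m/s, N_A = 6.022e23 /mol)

Product: 1.15e19 / 6.022e23 = 1.910e-5 mol.
Photon energy at 569 nm: hc/λ = (6.626e-34)(2.998e8)/(569e-9) = 3.491e-19 J.
Energy delivered: (0.948 W)(882 s) = 836.1 J.
Photons incident: 836.1 / 3.491e-19 = 2.395e21, i.e. 2.395e21/6.022e23 = 0.003977 mol.
Photons absorbed: 0.870 × 0.003977 = 0.003460 mol.
Φ = 1.910e-5 mol / 0.003460 mol photons = 0.0055.

Φ = 0.0055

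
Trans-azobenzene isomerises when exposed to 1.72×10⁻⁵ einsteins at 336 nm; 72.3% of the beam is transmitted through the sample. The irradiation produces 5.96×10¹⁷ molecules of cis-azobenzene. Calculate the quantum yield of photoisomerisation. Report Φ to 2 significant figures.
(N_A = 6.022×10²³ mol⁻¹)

Φ = 0.21

Product: 5.96×10¹⁷ / 6.022×10²³ = 9.897×10⁻⁷ mol.
Fraction absorbed: 1 − 72.3/100 = 0.2770.
Photons absorbed: 0.2770 × 1.72×10⁻⁵ = 4.764×10⁻⁶ mol.
Φ = 9.897×10⁻⁷ mol / 4.764×10⁻⁶ mol photons = 0.21.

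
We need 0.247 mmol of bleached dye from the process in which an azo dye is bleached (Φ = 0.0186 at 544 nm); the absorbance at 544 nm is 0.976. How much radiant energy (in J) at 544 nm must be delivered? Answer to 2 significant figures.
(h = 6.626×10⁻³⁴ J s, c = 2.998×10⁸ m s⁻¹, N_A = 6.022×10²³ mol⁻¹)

Product: 0.247 mmol = 2.47×10⁻⁴ mol.
Photons that must be absorbed: 2.47×10⁻⁴ / 0.0186 = 0.01328 mol.
Fraction absorbed: 1 − 10^(−0.976) = 0.8943.
Incident photons needed: 0.01328 / 0.8943 = 0.01485 mol.
Photon energy: hc/λ = 3.652×10⁻¹⁹ J; per mole, 2.199×10⁵ J mol⁻¹.
Energy required: 0.01485 × 2.199×10⁵ = 3300 J.

3300 J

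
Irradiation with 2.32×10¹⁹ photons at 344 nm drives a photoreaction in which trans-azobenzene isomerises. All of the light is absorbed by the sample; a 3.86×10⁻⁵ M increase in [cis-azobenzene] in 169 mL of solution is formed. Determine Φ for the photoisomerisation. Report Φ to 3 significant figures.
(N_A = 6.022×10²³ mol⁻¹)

Product: (3.86×10⁻⁵ M)(0.169 L) = 6.523×10⁻⁶ mol.
Moles of photons: 2.32×10¹⁹ / 6.022×10²³ = 3.853×10⁻⁵ mol.
Φ = 6.523×10⁻⁶ mol / 3.853×10⁻⁵ mol photons = 0.169.

Φ = 0.169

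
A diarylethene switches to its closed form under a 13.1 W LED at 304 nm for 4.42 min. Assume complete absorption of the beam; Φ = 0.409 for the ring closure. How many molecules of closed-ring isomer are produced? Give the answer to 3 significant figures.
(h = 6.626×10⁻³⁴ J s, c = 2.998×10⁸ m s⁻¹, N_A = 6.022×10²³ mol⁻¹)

2.17×10²¹ molecules

Photon energy at 304 nm: hc/λ = (6.626×10⁻³⁴)(2.998×10⁸)/(304×10⁻⁹) = 6.534×10⁻¹⁹ J.
Energy delivered: (13.1 W)(265.2 s) = 3474 J.
Photons incident: 3474 / 6.534×10⁻¹⁹ = 5.317×10²¹, i.e. 5.317×10²¹/6.022×10²³ = 0.008829 mol.
Product: Φ × n_abs = 0.409 × 0.008829 = 0.003611 mol.
As a count: 0.003611 × 6.022×10²³ = 2.17×10²¹.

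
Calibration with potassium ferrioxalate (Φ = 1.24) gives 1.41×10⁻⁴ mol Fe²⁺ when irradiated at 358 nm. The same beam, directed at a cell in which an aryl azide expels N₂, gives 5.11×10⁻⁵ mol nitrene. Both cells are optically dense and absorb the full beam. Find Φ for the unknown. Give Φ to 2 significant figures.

Photons absorbed by the actinometer: 1.41×10⁻⁴ / 1.24 = 1.137×10⁻⁴ mol.
Φ(unknown) = 5.11×10⁻⁵ / 1.137×10⁻⁴ = 0.45.

Φ = 0.45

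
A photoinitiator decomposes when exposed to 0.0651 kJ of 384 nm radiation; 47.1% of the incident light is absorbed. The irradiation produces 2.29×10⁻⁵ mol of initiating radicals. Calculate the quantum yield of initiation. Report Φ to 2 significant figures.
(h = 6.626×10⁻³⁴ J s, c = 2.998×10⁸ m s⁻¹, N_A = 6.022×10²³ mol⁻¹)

Φ = 0.23

Photon energy at 384 nm: hc/λ = (6.626×10⁻³⁴)(2.998×10⁸)/(384×10⁻⁹) = 5.173×10⁻¹⁹ J.
Incident energy: 0.0651 kJ = 65.1 J.
Photons incident: 65.1 / 5.173×10⁻¹⁹ = 1.258×10²⁰, i.e. 1.258×10²⁰/6.022×10²³ = 2.089×10⁻⁴ mol.
Photons absorbed: 0.471 × 2.089×10⁻⁴ = 9.839×10⁻⁵ mol.
Φ = 2.29×10⁻⁵ mol / 9.839×10⁻⁵ mol photons = 0.23.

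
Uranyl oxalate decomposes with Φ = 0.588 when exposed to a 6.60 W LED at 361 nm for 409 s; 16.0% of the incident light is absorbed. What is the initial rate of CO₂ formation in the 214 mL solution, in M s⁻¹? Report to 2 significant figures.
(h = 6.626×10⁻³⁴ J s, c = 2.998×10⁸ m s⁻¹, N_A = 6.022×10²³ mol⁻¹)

8.8×10⁻⁶ M s⁻¹

Photon energy at 361 nm: hc/λ = (6.626×10⁻³⁴)(2.998×10⁸)/(361×10⁻⁹) = 5.503×10⁻¹⁹ J.
Energy delivered: (6.60 W)(409 s) = 2699 J.
Photons incident: 2699 / 5.503×10⁻¹⁹ = 4.905×10²¹, i.e. 4.905×10²¹/6.022×10²³ = 0.008145 mol.
Photons absorbed: 0.160 × 0.008145 = 0.001303 mol.
Product formed: 0.588 × 0.001303 = 7.662×10⁻⁴ mol.
Rate: 7.662×10⁻⁴ mol / (409 s × 0.214 L) = 8.8×10⁻⁶ M s⁻¹.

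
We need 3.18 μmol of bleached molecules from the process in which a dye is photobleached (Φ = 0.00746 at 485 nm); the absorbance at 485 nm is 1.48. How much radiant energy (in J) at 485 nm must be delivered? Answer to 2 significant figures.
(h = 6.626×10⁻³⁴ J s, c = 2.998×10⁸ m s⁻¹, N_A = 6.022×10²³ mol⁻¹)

Product: 3.18 μmol = 3.18×10⁻⁶ mol.
Photons that must be absorbed: 3.18×10⁻⁶ / 0.00746 = 4.263×10⁻⁴ mol.
Fraction absorbed: 1 − 10^(−1.48) = 0.9669.
Incident photons needed: 4.263×10⁻⁴ / 0.9669 = 4.409×10⁻⁴ mol.
Photon energy: hc/λ = 4.096×10⁻¹⁹ J; per mole, 2.467×10⁵ J mol⁻¹.
Energy required: 4.409×10⁻⁴ × 2.467×10⁵ = 110 J.

110 J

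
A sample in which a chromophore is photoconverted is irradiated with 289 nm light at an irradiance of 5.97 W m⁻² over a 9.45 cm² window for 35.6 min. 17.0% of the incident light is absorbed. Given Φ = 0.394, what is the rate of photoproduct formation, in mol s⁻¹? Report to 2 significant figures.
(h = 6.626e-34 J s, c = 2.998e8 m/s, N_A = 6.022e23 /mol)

9.1e-10 mol s⁻¹

Photon energy at 289 nm: hc/λ = (6.626e-34)(2.998e8)/(289e-9) = 6.874e-19 J.
Energy delivered: (5.97 W m⁻²)(9.45e-4 m²)(2136 s) = 12.05 J.
Photons incident: 12.05 / 6.874e-19 = 1.753e19, i.e. 1.753e19/6.022e23 = 2.911e-5 mol.
Photons absorbed: 0.170 × 2.911e-5 = 4.949e-6 mol.
Product formed: 0.394 × 4.949e-6 = 1.950e-6 mol.
Rate: 1.950e-6 / 2136 s = 9.1e-10 mol s⁻¹.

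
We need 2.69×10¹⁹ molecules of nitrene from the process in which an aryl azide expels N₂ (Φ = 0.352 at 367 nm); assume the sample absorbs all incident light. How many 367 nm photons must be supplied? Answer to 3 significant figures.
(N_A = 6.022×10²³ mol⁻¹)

7.64×10¹⁹ photons

Product: 2.69×10¹⁹ / 6.022×10²³ = 4.467×10⁻⁵ mol.
Photons that must be absorbed: 4.467×10⁻⁵ / 0.352 = 1.269×10⁻⁴ mol.
Photon count: 1.269×10⁻⁴ × 6.022×10²³ = 7.64×10¹⁹.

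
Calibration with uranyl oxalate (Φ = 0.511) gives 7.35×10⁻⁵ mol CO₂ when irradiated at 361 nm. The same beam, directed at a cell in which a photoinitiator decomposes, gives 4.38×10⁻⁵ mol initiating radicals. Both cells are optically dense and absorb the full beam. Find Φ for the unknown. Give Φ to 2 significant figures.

Photons absorbed by the actinometer: 7.35×10⁻⁵ / 0.511 = 1.438×10⁻⁴ mol.
Φ(unknown) = 4.38×10⁻⁵ / 1.438×10⁻⁴ = 0.30.

Φ = 0.30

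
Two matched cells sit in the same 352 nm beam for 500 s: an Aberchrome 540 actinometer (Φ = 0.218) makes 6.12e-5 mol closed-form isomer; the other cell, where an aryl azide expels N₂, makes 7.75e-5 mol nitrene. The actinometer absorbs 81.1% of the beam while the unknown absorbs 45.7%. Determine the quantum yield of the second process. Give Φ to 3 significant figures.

Photons absorbed by the actinometer: 6.12e-5 / 0.218 = 2.807e-4 mol.
Incident flux: 2.807e-4 / 0.811 = 3.461e-4 einstein.
Absorbed by unknown: 0.457 × 3.461e-4 = 1.582e-4 mol.
Φ(unknown) = 7.75e-5 / 1.582e-4 = 0.490.

Φ = 0.490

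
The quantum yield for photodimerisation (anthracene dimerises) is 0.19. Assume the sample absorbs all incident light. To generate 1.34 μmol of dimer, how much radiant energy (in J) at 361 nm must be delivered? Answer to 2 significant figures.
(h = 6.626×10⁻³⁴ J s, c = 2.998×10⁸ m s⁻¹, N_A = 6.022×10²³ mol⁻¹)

2.3 J

Product: 1.34 μmol = 1.34×10⁻⁶ mol.
Photons that must be absorbed: 1.34×10⁻⁶ / 0.19 = 7.053×10⁻⁶ mol.
Photon energy: hc/λ = 5.503×10⁻¹⁹ J; per mole, 3.314×10⁵ J mol⁻¹.
Energy required: 7.053×10⁻⁶ × 3.314×10⁵ = 2.3 J.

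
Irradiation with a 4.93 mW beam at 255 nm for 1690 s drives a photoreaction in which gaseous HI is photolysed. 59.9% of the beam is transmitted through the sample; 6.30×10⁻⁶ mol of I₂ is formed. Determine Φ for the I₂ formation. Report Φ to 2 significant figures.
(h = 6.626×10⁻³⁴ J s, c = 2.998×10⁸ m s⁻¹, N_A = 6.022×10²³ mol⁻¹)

Φ = 0.88

Photon energy at 255 nm: hc/λ = (6.626×10⁻³⁴)(2.998×10⁸)/(255×10⁻⁹) = 7.790×10⁻¹⁹ J.
Energy delivered: (4.93 mW)(1690 s) = 8.332 J.
Photons incident: 8.332 / 7.790×10⁻¹⁹ = 1.070×10¹⁹, i.e. 1.070×10¹⁹/6.022×10²³ = 1.777×10⁻⁵ mol.
Fraction absorbed: 1 − 59.9/100 = 0.4010.
Photons absorbed: 0.4010 × 1.777×10⁻⁵ = 7.126×10⁻⁶ mol.
Φ = 6.30×10⁻⁶ mol / 7.126×10⁻⁶ mol photons = 0.88.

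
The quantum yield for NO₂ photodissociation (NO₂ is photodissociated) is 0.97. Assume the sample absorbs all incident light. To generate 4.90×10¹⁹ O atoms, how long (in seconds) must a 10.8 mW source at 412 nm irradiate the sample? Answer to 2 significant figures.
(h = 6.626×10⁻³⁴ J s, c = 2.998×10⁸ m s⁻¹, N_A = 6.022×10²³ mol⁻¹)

t ≈ 2300 s

Product: 4.90×10¹⁹ / 6.022×10²³ = 8.137×10⁻⁵ mol.
Photons that must be absorbed: 8.137×10⁻⁵ / 0.97 = 8.389×10⁻⁵ mol.
Photon energy: hc/λ = 4.822×10⁻¹⁹ J; per mole, 2.904×10⁵ J mol⁻¹.
Energy required: 8.389×10⁻⁵ × 2.904×10⁵ = 24.36 J.
Time: 24.36 J / 0.0108 W = 2300 s.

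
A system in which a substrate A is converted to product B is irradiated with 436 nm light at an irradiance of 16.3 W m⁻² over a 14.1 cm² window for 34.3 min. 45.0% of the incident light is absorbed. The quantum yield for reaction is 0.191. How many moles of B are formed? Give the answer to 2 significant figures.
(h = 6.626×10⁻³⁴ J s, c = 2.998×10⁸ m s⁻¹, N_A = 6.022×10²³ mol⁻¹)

1.5×10⁻⁵ mol

Photon energy at 436 nm: hc/λ = (6.626×10⁻³⁴)(2.998×10⁸)/(436×10⁻⁹) = 4.556×10⁻¹⁹ J.
Energy delivered: (16.3 W m⁻²)(14.1×10⁻⁴ m²)(2058 s) = 47.30 J.
Photons incident: 47.30 / 4.556×10⁻¹⁹ = 1.038×10²⁰, i.e. 1.038×10²⁰/6.022×10²³ = 1.724×10⁻⁴ mol.
Photons absorbed: 0.450 × 1.724×10⁻⁴ = 7.758×10⁻⁵ mol.
Product: Φ × n_abs = 0.191 × 7.758×10⁻⁵ = 1.482×10⁻⁵ mol.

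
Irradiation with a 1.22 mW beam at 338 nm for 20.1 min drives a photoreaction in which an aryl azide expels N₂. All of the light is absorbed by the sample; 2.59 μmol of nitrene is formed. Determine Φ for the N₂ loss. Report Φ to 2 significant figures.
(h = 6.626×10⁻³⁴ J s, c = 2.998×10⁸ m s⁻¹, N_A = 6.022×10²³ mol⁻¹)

Φ = 0.62

Product: 2.59 μmol = 2.59×10⁻⁶ mol.
Photon energy at 338 nm: hc/λ = (6.626×10⁻³⁴)(2.998×10⁸)/(338×10⁻⁹) = 5.877×10⁻¹⁹ J.
Energy delivered: (1.22 mW)(1206 s) = 1.471 J.
Photons incident: 1.471 / 5.877×10⁻¹⁹ = 2.503×10¹⁸, i.e. 2.503×10¹⁸/6.022×10²³ = 4.156×10⁻⁶ mol.
Φ = 2.59×10⁻⁶ mol / 4.156×10⁻⁶ mol photons = 0.62.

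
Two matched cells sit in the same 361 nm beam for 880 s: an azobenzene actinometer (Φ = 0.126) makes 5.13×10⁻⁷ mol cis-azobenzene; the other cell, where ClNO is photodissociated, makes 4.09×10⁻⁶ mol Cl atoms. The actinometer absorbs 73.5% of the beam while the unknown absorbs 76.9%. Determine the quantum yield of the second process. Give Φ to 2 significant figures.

Photons absorbed by the actinometer: 5.13×10⁻⁷ / 0.126 = 4.071×10⁻⁶ mol.
Incident flux: 4.071×10⁻⁶ / 0.735 = 5.539×10⁻⁶ einstein.
Absorbed by unknown: 0.769 × 5.539×10⁻⁶ = 4.259×10⁻⁶ mol.
Φ(unknown) = 4.09×10⁻⁶ / 4.259×10⁻⁶ = 0.96.

Φ = 0.96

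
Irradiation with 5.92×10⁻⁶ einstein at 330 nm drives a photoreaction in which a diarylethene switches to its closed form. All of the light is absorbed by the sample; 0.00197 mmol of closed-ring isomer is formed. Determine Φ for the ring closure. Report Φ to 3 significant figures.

Φ = 0.333

Product: 0.00197 mmol = 1.97×10⁻⁶ mol.
Φ = 1.97×10⁻⁶ mol / 5.92×10⁻⁶ mol photons = 0.333.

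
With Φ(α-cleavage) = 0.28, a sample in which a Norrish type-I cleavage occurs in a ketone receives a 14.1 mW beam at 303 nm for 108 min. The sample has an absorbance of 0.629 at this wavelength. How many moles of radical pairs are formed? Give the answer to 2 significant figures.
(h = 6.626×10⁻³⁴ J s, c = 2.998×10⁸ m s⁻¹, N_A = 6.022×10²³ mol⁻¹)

Photon energy at 303 nm: hc/λ = (6.626×10⁻³⁴)(2.998×10⁸)/(303×10⁻⁹) = 6.556×10⁻¹⁹ J.
Energy delivered: (14.1 mW)(6480 s) = 91.37 J.
Photons incident: 91.37 / 6.556×10⁻¹⁹ = 1.394×10²⁰, i.e. 1.394×10²⁰/6.022×10²³ = 2.315×10⁻⁴ mol.
Fraction absorbed: 1 − 10^(−0.629) = 0.7650.
Photons absorbed: 0.7650 × 2.315×10⁻⁴ = 1.771×10⁻⁴ mol.
Product: Φ × n_abs = 0.28 × 1.771×10⁻⁴ = 4.959×10⁻⁵ mol.

5.0×10⁻⁵ mol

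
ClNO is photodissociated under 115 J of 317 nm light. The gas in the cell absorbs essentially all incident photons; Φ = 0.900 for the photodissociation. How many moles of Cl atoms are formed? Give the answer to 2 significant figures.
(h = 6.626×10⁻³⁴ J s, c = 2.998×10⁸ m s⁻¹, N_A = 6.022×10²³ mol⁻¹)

2.7×10⁻⁴ mol

Photon energy at 317 nm: hc/λ = (6.626×10⁻³⁴)(2.998×10⁸)/(317×10⁻⁹) = 6.266×10⁻¹⁹ J.
Photons incident: 115 / 6.266×10⁻¹⁹ = 1.835×10²⁰, i.e. 1.835×10²⁰/6.022×10²³ = 3.047×10⁻⁴ mol.
Product: Φ × n_abs = 0.900 × 3.047×10⁻⁴ = 2.742×10⁻⁴ mol.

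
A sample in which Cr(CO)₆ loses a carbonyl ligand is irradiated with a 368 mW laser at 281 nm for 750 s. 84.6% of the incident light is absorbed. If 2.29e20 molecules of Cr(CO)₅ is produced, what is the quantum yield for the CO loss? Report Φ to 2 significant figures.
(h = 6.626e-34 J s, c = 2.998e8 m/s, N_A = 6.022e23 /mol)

Product: 2.29e20 / 6.022e23 = 3.803e-4 mol.
Photon energy at 281 nm: hc/λ = (6.626e-34)(2.998e8)/(281e-9) = 7.069e-19 J.
Energy delivered: (368 mW)(750 s) = 276.0 J.
Photons incident: 276.0 / 7.069e-19 = 3.904e20, i.e. 3.904e20/6.022e23 = 6.483e-4 mol.
Photons absorbed: 0.846 × 6.483e-4 = 5.485e-4 mol.
Φ = 3.803e-4 mol / 5.485e-4 mol photons = 0.69.

Φ = 0.69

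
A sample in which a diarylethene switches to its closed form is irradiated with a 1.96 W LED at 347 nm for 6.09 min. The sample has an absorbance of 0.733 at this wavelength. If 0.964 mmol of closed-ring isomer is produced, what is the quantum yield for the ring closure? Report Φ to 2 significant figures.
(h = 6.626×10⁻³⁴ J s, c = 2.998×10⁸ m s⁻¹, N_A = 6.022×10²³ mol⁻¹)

Product: 0.964 mmol = 9.64×10⁻⁴ mol.
Photon energy at 347 nm: hc/λ = (6.626×10⁻³⁴)(2.998×10⁸)/(347×10⁻⁹) = 5.725×10⁻¹⁹ J.
Energy delivered: (1.96 W)(365.4 s) = 716.2 J.
Photons incident: 716.2 / 5.725×10⁻¹⁹ = 1.251×10²¹, i.e. 1.251×10²¹/6.022×10²³ = 0.002077 mol.
Fraction absorbed: 1 − 10^(−0.733) = 0.8151.
Photons absorbed: 0.8151 × 0.002077 = 0.001693 mol.
Φ = 9.64×10⁻⁴ mol / 0.001693 mol photons = 0.57.

Φ = 0.57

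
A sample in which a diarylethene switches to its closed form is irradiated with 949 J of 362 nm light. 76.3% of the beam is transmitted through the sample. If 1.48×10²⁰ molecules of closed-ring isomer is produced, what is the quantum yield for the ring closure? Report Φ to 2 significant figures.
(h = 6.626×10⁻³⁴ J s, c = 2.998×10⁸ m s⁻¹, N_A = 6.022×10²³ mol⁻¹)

Φ = 0.36

Product: 1.48×10²⁰ / 6.022×10²³ = 2.458×10⁻⁴ mol.
Photon energy at 362 nm: hc/λ = (6.626×10⁻³⁴)(2.998×10⁸)/(362×10⁻⁹) = 5.487×10⁻¹⁹ J.
Photons incident: 949 / 5.487×10⁻¹⁹ = 1.730×10²¹, i.e. 1.730×10²¹/6.022×10²³ = 0.002873 mol.
Fraction absorbed: 1 − 76.3/100 = 0.2370.
Photons absorbed: 0.2370 × 0.002873 = 6.809×10⁻⁴ mol.
Φ = 2.458×10⁻⁴ mol / 6.809×10⁻⁴ mol photons = 0.36.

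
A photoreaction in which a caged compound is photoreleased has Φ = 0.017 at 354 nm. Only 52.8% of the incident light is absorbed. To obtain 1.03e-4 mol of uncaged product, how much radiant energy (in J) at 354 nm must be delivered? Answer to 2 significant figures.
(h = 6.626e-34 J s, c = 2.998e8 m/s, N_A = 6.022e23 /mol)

Photons that must be absorbed: 1.03e-4 / 0.017 = 0.006059 mol.
Incident photons needed: 0.006059 / 0.528 = 0.01148 mol.
Photon energy: hc/λ = 5.612e-19 J; per mole, 3.380e5 J mol⁻¹.
Energy required: 0.01148 × 3.380e5 = 3900 J.

3900 J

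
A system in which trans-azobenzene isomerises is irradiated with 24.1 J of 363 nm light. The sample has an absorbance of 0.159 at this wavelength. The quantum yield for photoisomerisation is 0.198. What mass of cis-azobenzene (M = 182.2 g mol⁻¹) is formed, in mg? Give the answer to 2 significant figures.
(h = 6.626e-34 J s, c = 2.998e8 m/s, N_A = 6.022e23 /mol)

0.81 mg

Photon energy at 363 nm: hc/λ = (6.626e-34)(2.998e8)/(363e-9) = 5.472e-19 J.
Photons incident: 24.1 / 5.472e-19 = 4.404e19, i.e. 4.404e19/6.022e23 = 7.313e-5 mol.
Fraction absorbed: 1 − 10^(−0.159) = 0.3066.
Photons absorbed: 0.3066 × 7.313e-5 = 2.242e-5 mol.
Product: Φ × n_abs = 0.198 × 2.242e-5 = 4.439e-6 mol.
Mass: 4.439e-6 × 182.2 = 8.088e-4 g = 0.81 mg.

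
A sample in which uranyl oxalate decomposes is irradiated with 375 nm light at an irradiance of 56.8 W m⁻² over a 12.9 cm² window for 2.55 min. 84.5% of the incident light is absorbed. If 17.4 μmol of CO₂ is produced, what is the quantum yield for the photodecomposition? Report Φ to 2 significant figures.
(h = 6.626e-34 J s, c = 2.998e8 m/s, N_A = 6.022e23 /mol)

Φ = 0.59

Product: 17.4 μmol = 1.74e-5 mol.
Photon energy at 375 nm: hc/λ = (6.626e-34)(2.998e8)/(375e-9) = 5.297e-19 J.
Energy delivered: (56.8 W m⁻²)(12.9e-4 m²)(153 s) = 11.21 J.
Photons incident: 11.21 / 5.297e-19 = 2.116e19, i.e. 2.116e19/6.022e23 = 3.514e-5 mol.
Photons absorbed: 0.845 × 3.514e-5 = 2.969e-5 mol.
Φ = 1.74e-5 mol / 2.969e-5 mol photons = 0.59.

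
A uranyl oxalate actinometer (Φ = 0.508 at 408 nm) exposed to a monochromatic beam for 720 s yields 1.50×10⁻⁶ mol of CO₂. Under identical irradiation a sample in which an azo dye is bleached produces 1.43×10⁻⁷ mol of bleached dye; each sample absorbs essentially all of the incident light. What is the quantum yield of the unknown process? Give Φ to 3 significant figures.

Photons absorbed by the actinometer: 1.50×10⁻⁶ / 0.508 = 2.953×10⁻⁶ mol.
Φ(unknown) = 1.43×10⁻⁷ / 2.953×10⁻⁶ = 0.0484.

Φ = 0.0484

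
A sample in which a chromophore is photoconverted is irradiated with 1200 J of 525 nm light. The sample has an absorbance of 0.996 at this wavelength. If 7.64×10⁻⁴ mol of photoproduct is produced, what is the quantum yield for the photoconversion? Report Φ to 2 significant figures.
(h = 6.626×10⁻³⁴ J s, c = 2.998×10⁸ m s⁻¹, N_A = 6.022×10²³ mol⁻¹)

Photon energy at 525 nm: hc/λ = (6.626×10⁻³⁴)(2.998×10⁸)/(525×10⁻⁹) = 3.784×10⁻¹⁹ J.
Photons incident: 1200 / 3.784×10⁻¹⁹ = 3.171×10²¹, i.e. 3.171×10²¹/6.022×10²³ = 0.005266 mol.
Fraction absorbed: 1 − 10^(−0.996) = 0.8991.
Photons absorbed: 0.8991 × 0.005266 = 0.004735 mol.
Φ = 7.64×10⁻⁴ mol / 0.004735 mol photons = 0.16.

Φ = 0.16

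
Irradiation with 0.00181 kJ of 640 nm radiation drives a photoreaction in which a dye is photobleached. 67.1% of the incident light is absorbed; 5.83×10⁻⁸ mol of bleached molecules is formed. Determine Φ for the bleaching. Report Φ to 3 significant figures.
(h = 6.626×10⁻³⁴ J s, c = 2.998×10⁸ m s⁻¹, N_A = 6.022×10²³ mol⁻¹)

Φ = 0.00897

Photon energy at 640 nm: hc/λ = (6.626×10⁻³⁴)(2.998×10⁸)/(640×10⁻⁹) = 3.104×10⁻¹⁹ J.
Incident energy: 0.00181 kJ = 1.81 J.
Photons incident: 1.81 / 3.104×10⁻¹⁹ = 5.831×10¹⁸, i.e. 5.831×10¹⁸/6.022×10²³ = 9.683×10⁻⁶ mol.
Photons absorbed: 0.671 × 9.683×10⁻⁶ = 6.497×10⁻⁶ mol.
Φ = 5.83×10⁻⁸ mol / 6.497×10⁻⁶ mol photons = 0.00897.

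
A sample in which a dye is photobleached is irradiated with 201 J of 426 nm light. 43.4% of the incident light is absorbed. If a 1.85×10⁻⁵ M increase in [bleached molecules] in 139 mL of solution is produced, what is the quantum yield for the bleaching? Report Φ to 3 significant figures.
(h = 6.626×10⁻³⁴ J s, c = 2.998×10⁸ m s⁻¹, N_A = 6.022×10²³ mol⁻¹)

Φ = 0.00828

Product: (1.85×10⁻⁵ M)(0.139 L) = 2.572×10⁻⁶ mol.
Photon energy at 426 nm: hc/λ = (6.626×10⁻³⁴)(2.998×10⁸)/(426×10⁻⁹) = 4.663×10⁻¹⁹ J.
Photons incident: 201 / 4.663×10⁻¹⁹ = 4.311×10²⁰, i.e. 4.311×10²⁰/6.022×10²³ = 7.159×10⁻⁴ mol.
Photons absorbed: 0.434 × 7.159×10⁻⁴ = 3.107×10⁻⁴ mol.
Φ = 2.572×10⁻⁶ mol / 3.107×10⁻⁴ mol photons = 0.00828.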